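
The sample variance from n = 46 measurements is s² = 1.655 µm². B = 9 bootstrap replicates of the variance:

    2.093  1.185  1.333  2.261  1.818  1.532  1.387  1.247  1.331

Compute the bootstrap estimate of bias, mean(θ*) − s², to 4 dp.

bias = −0.0787

mean(θ*) = (2.093 + 1.185 + 1.333 + 2.261 + 1.818 + 1.532 + 1.387 + 1.247 + 1.331) / 9 = 1.57633
bias = 1.57633 − 1.655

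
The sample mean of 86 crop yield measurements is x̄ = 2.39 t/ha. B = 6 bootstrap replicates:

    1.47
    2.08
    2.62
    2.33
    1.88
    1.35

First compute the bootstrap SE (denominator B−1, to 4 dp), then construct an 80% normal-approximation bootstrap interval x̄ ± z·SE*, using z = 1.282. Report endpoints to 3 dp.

Mean of replicates = 1.9550; sum of squared deviations = 1.2054; SE* = √(1.2054/5) = 0.4910
Margin = 1.282 × 0.4910 = 0.6295
Interval: 2.39 ± 0.6295

(1.761, 3.019)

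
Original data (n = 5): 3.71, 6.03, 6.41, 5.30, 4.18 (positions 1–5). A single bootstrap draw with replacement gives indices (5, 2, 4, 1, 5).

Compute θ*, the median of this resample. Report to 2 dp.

θ* = 4.18

Resample values: 4.18, 6.03, 5.30, 3.71, 4.18.
Sorted: 3.71, 4.18, 4.18, 5.30, 6.03
Median = middle value = 4.18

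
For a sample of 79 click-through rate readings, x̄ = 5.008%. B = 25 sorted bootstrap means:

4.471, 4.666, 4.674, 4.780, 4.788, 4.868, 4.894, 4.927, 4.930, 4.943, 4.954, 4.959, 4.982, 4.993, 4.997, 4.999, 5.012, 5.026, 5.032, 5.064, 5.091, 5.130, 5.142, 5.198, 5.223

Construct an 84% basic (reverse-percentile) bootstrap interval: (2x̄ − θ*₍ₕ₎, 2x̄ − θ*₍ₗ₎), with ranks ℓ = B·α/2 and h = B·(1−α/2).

(4.874, 5.350)

Percentile endpoints at ranks 2 and 23: θ*₍2₎ = 4.666, θ*₍23₎ = 5.142.
Basic interval reflects these around x̄:
  lower = 2 × 5.008 − 5.142 = 4.874
  upper = 2 × 5.008 − 4.666 = 5.350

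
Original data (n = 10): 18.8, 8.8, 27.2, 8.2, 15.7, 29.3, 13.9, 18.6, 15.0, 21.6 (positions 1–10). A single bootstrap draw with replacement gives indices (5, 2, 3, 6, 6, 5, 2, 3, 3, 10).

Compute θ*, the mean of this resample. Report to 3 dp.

Resample values: 15.7, 8.8, 27.2, 29.3, 29.3, 15.7, 8.8, 27.2, 27.2, 21.6.
Mean = (15.7 + 8.8 + 27.2 + 29.3 + 29.3 + 15.7 + 8.8 + 27.2 + 27.2 + 21.6) / 10 = 210.80 / 10 = 21.080

θ* = 21.080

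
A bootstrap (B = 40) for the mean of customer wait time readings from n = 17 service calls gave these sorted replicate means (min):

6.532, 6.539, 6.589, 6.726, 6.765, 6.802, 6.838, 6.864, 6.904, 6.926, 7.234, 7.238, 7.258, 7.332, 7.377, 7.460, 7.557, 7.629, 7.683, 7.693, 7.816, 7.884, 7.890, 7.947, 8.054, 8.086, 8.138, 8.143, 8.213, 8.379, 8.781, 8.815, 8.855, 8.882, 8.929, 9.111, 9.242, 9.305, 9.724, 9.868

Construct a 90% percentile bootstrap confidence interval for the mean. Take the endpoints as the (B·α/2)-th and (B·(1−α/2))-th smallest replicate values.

α = 0.10; lower rank = 40 × 0.050 = 2; upper rank = 40 × 0.950 = 38.
The 2nd smallest replicate is 6.539; the 38th is 9.305.

(6.539, 9.305)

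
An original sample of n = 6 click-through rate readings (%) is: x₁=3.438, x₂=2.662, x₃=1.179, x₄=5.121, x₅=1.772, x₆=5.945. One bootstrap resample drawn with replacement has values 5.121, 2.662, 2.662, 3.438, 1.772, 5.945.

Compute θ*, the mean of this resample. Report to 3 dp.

Mean = (5.121 + 2.662 + 2.662 + 3.438 + 1.772 + 5.945) / 6 = 21.6000 / 6 = 3.600

θ* = 3.600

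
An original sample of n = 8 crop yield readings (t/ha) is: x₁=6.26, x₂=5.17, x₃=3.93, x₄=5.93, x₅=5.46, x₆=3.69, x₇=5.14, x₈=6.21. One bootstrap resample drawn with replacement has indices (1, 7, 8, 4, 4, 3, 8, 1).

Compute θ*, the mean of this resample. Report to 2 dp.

Resample values: 6.26, 5.14, 6.21, 5.93, 5.93, 3.93, 6.21, 6.26.
Mean = (6.26 + 5.14 + 6.21 + 5.93 + 5.93 + 3.93 + 6.21 + 6.26) / 8 = 45.870 / 8 = 5.73

θ* = 5.73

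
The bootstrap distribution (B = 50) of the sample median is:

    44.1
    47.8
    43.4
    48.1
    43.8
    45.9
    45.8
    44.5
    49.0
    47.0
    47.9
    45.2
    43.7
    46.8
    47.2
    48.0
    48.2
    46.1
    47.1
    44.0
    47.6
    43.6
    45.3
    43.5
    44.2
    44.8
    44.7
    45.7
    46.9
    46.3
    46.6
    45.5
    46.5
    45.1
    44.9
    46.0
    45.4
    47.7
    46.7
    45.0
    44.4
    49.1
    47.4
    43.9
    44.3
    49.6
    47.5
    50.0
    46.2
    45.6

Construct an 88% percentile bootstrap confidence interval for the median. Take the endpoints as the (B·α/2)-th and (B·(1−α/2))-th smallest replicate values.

(43.6, 49.0)

Sorted replicates: 43.4, 43.5, 43.6, 43.7, 43.8, 43.9, 44.0, 44.1, 44.2, 44.3, 44.4, 44.5, 44.7, 44.8, 44.9, 45.0, 45.1, 45.2, 45.3, 45.4, 45.5, 45.6, 45.7, 45.8, 45.9, 46.0, 46.1, 46.2, 46.3, 46.5, 46.6, 46.7, 46.8, 46.9, 47.0, 47.1, 47.2, 47.4, 47.5, 47.6, 47.7, 47.8, 47.9, 48.0, 48.1, 48.2, 49.0, 49.1, 49.6, 50.0
α = 0.12; lower rank = 50 × 0.060 = 3; upper rank = 50 × 0.940 = 47.
The 3rd smallest replicate is 43.6; the 47th is 49.0.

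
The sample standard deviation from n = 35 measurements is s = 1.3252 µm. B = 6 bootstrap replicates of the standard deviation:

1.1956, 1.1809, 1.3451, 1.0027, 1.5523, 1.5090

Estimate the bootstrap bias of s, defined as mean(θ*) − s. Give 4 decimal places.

mean(θ*) = (1.1956 + 1.1809 + 1.3451 + 1.0027 + 1.5523 + 1.5090) / 6 = 1.29760
bias = 1.29760 − 1.3252

bias = −0.0276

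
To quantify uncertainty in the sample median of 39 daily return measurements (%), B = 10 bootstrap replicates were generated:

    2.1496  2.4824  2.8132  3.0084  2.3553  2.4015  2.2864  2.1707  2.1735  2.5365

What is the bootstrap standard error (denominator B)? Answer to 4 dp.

Bootstrap SE is the standard deviation of the 10 replicate medians.
Mean of replicates: (2.1496 + 2.4824 + 2.8132 + 3.0084 + 2.3553 + 2.4015 + 2.2864 + 2.1707 + 2.1735 + 2.5365) / 10 = 24.37750 / 10 = 2.43775
Sum of squared deviations: (−0.28815)² + (+0.04465)² + (+0.37545)² + (+0.57065)² + (−0.08245)² + (−0.03625)² + (−0.15135)² + (−0.26705)² + (−0.26425)² + (+0.09875)² = 0.73354
Variance = 0.73354 / 10 = 0.07335
SE* = √0.07335

SE* = 0.2708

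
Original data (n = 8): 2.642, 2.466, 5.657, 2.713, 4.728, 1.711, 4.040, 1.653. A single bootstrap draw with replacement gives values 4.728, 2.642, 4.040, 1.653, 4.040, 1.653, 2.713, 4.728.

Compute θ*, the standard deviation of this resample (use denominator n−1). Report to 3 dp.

θ* = 1.275

Mean = 3.2746; sum of squared deviations = 11.3712
s² = 11.3712 / 7 = 1.6245
s = √1.6245 = 1.275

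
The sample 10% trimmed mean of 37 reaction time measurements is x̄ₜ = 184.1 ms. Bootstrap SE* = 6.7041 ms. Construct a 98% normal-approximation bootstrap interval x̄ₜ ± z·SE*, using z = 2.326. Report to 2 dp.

Margin = 2.326 × 6.7041 = 15.594
Interval: 184.1 ± 15.594

(168.51, 199.69)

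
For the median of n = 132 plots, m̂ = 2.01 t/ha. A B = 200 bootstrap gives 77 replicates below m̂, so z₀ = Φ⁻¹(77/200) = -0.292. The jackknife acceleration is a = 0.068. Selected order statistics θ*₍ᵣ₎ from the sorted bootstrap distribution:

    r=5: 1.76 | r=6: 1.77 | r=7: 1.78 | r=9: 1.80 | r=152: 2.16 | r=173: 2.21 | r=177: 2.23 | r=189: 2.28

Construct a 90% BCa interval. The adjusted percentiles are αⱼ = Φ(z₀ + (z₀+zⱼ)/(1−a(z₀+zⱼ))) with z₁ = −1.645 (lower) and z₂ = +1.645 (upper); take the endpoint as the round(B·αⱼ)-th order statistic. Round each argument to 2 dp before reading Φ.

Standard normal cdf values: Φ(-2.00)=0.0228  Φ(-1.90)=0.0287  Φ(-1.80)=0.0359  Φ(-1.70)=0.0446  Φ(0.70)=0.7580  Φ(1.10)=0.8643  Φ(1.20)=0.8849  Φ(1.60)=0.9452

Lower: z₀ + z₁ = -0.292 + (-1.645) = -1.937; 1 − a(z₀+z₁) = 1 − (0.068)(-1.937) = 1.1317; argument = -0.292 + (-1.937)/1.1317 = -2.0036 → -2.00.
α₁ = Φ(-2.00) = 0.0228; rank = round(200 × 0.0228) = 5; θ*₍5₎ = 1.76.
Upper: z₀ + z₂ = 1.353; 1 − a(z₀+z₂) = 0.9080; argument = 1.1981 → 1.20; α₂ = 0.8849; rank = 177; θ*₍177₎ = 2.23.

(1.76, 2.23)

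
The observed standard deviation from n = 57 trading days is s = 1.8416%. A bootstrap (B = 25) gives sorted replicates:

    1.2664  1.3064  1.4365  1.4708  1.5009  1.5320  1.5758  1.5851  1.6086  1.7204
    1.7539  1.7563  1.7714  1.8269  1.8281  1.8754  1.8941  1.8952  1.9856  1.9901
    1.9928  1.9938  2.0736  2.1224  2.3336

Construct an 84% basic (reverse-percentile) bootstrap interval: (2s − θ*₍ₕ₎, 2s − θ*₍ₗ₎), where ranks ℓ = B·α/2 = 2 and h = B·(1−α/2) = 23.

Percentile endpoints at ranks 2 and 23: θ*₍2₎ = 1.3064, θ*₍23₎ = 2.0736.
Basic interval reflects these around s:
  lower = 2 × 1.8416 − 2.0736 = 1.6096
  upper = 2 × 1.8416 − 1.3064 = 2.3768

(1.6096, 2.3768)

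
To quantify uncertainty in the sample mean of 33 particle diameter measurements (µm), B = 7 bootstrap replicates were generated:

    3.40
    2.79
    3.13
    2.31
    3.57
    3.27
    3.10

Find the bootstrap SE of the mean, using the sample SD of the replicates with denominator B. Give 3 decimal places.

Bootstrap SE is the standard deviation of the 7 replicate means.
Mean of replicates: (3.40 + 2.79 + 3.13 + 2.31 + 3.57 + 3.27 + 3.10) / 7 = 21.5700 / 7 = 3.0814
Sum of squared deviations: (+0.3186)² + (−0.2914)² + (+0.0486)² + (−0.7714)² + (+0.4886)² + (+0.1886)² + (+0.0186)² = 1.0585
Variance = 1.0585 / 7 = 0.1512
SE* = √0.1512

SE* = 0.389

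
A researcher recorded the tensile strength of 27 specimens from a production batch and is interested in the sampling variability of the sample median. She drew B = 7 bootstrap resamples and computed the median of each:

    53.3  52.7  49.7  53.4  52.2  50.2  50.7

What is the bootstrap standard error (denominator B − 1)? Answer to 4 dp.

Bootstrap SE is the standard deviation of the 7 replicate medians.
Mean of replicates: (53.3 + 52.7 + 49.7 + 53.4 + 52.2 + 50.2 + 50.7) / 7 = 362.20000 / 7 = 51.74286
Sum of squared deviations: (+1.55714)² + (+0.95714)² + (−2.04286)² + (+1.65714)² + (+0.45714)² + (−1.54286)² + (−1.04286)² = 13.93714
Variance = 13.93714 / 6 = 2.32286
SE* = √2.32286

SE* = 1.5241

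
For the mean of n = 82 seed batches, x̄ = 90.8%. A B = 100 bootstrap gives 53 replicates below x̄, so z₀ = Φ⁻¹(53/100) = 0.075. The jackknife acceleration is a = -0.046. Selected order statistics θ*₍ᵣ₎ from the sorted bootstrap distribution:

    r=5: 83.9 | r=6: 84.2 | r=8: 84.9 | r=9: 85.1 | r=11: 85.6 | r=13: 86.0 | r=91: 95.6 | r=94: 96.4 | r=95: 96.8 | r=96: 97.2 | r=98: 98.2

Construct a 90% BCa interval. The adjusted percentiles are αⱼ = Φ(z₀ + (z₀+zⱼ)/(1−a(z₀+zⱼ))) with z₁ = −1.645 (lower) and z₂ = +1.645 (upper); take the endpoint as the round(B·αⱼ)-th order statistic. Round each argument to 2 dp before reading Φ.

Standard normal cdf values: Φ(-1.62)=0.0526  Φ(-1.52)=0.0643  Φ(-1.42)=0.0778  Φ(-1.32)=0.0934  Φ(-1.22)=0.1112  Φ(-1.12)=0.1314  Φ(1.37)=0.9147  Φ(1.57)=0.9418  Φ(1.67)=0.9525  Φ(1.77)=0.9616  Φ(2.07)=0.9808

Lower: z₀ + z₁ = 0.075 + (-1.645) = -1.570; 1 − a(z₀+z₁) = 1 − (-0.046)(-1.570) = 0.9278; argument = 0.075 + (-1.570)/0.9278 = -1.6172 → -1.62.
α₁ = Φ(-1.62) = 0.0526; rank = round(100 × 0.0526) = 5; θ*₍5₎ = 83.9.
Upper: z₀ + z₂ = 1.720; 1 − a(z₀+z₂) = 1.0791; argument = 1.6689 → 1.67; α₂ = 0.9525; rank = 95; θ*₍95₎ = 96.8.

(83.9, 96.8)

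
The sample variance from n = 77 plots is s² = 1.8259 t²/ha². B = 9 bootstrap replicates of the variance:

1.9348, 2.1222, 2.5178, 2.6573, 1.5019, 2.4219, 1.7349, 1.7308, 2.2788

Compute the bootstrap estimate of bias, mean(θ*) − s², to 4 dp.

mean(θ*) = (1.9348 + 2.1222 + 2.5178 + 2.6573 + 1.5019 + 2.4219 + 1.7349 + 1.7308 + 2.2788) / 9 = 2.10004
bias = 2.10004 − 1.8259

bias = +0.2741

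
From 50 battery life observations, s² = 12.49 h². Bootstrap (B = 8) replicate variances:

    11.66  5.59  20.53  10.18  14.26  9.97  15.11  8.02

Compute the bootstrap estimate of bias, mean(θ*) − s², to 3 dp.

bias = −0.575

mean(θ*) = (11.66 + 5.59 + 20.53 + 10.18 + 14.26 + 9.97 + 15.11 + 8.02) / 8 = 11.9150
bias = 11.9150 − 12.49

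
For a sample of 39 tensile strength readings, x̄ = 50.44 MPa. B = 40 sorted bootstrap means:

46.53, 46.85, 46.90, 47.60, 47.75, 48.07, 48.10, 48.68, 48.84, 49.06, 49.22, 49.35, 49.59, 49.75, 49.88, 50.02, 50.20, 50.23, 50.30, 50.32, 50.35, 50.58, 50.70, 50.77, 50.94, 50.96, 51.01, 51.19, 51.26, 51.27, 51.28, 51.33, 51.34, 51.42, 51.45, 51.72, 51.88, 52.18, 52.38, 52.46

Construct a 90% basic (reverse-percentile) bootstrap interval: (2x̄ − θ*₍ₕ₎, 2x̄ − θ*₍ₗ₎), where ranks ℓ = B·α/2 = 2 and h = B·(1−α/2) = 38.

(48.70, 54.03)

Percentile endpoints at ranks 2 and 38: θ*₍2₎ = 46.85, θ*₍38₎ = 52.18.
Basic interval reflects these around x̄:
  lower = 2 × 50.44 − 52.18 = 48.70
  upper = 2 × 50.44 − 46.85 = 54.03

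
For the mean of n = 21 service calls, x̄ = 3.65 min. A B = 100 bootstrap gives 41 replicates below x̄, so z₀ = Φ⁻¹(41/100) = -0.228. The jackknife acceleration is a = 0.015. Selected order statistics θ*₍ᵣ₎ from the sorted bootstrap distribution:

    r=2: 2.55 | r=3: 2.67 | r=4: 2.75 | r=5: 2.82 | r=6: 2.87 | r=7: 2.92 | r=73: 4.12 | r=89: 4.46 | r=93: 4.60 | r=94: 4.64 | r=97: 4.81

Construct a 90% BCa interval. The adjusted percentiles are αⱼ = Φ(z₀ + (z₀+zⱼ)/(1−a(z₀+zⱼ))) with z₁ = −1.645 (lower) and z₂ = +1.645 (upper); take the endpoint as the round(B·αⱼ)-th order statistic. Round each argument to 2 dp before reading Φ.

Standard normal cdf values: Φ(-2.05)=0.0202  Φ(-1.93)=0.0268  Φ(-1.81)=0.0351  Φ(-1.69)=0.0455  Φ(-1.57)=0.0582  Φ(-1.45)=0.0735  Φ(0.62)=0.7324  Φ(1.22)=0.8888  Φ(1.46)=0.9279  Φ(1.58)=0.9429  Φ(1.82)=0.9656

Lower: z₀ + z₁ = -0.228 + (-1.645) = -1.873; 1 − a(z₀+z₁) = 1 − (0.015)(-1.873) = 1.0281; argument = -0.228 + (-1.873)/1.0281 = -2.0498 → -2.05.
α₁ = Φ(-2.05) = 0.0202; rank = round(100 × 0.0202) = 2; θ*₍2₎ = 2.55.
Upper: z₀ + z₂ = 1.417; 1 − a(z₀+z₂) = 0.9787; argument = 1.2198 → 1.22; α₂ = 0.8888; rank = 89; θ*₍89₎ = 4.46.

(2.55, 4.46)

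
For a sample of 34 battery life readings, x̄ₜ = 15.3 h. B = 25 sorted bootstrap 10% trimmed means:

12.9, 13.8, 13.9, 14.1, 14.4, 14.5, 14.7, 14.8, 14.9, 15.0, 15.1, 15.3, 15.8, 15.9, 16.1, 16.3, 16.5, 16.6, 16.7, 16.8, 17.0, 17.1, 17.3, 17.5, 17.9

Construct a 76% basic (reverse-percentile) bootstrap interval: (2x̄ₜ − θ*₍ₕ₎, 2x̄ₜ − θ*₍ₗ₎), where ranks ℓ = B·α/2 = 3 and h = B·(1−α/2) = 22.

Percentile endpoints at ranks 3 and 22: θ*₍3₎ = 13.9, θ*₍22₎ = 17.1.
Basic interval reflects these around x̄ₜ:
  lower = 2 × 15.3 − 17.1 = 13.5
  upper = 2 × 15.3 − 13.9 = 16.7

(13.5, 16.7)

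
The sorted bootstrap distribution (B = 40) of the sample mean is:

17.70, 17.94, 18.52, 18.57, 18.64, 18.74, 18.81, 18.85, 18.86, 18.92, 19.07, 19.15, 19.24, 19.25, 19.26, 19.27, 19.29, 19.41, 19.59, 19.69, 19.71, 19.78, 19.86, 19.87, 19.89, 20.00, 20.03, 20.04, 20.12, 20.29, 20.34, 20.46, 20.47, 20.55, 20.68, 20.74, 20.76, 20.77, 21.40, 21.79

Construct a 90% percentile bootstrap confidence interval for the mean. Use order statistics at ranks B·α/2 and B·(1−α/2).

(17.94, 20.77)

α = 0.10; lower rank = 40 × 0.050 = 2; upper rank = 40 × 0.950 = 38.
The 2nd smallest replicate is 17.94; the 38th is 20.77.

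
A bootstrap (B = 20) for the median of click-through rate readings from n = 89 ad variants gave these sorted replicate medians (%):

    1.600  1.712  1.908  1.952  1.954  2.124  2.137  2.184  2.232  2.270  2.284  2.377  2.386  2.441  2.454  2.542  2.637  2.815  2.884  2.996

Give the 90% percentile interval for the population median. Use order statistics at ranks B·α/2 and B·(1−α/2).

(1.600, 2.884)

α = 0.10; lower rank = 20 × 0.050 = 1; upper rank = 20 × 0.950 = 19.
The 1st smallest replicate is 1.600; the 19th is 2.884.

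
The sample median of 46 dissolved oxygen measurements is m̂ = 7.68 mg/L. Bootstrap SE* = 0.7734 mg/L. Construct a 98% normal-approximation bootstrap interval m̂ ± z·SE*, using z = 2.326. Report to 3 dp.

Margin = 2.326 × 0.7734 = 1.7989
Interval: 7.68 ± 1.7989

(5.881, 9.479)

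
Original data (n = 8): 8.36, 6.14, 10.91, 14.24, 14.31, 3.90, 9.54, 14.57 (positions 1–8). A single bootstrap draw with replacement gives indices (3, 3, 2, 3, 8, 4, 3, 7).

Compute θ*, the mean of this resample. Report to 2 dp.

Resample values: 10.91, 10.91, 6.14, 10.91, 14.57, 14.24, 10.91, 9.54.
Mean = (10.91 + 10.91 + 6.14 + 10.91 + 14.57 + 14.24 + 10.91 + 9.54) / 8 = 88.130 / 8 = 11.02

θ* = 11.02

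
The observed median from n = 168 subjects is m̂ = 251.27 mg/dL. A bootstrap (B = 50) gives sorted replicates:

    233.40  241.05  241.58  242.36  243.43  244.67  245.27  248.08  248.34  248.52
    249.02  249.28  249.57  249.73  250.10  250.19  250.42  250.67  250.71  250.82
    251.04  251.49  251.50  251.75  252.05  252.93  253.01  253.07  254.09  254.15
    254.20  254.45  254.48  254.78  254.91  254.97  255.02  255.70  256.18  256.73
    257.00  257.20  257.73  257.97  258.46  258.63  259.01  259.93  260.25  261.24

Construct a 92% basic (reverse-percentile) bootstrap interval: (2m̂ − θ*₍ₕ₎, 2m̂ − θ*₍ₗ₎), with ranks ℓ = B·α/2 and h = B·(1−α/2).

(242.61, 261.49)

Percentile endpoints at ranks 2 and 48: θ*₍2₎ = 241.05, θ*₍48₎ = 259.93.
Basic interval reflects these around m̂:
  lower = 2 × 251.27 − 259.93 = 242.61
  upper = 2 × 251.27 − 241.05 = 261.49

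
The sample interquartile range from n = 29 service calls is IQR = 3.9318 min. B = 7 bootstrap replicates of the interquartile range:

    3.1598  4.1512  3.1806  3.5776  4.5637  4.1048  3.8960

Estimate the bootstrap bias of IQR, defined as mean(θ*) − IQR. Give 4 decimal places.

mean(θ*) = (3.1598 + 4.1512 + 3.1806 + 3.5776 + 4.5637 + 4.1048 + 3.8960) / 7 = 3.80481
bias = 3.80481 − 3.9318

bias = −0.1270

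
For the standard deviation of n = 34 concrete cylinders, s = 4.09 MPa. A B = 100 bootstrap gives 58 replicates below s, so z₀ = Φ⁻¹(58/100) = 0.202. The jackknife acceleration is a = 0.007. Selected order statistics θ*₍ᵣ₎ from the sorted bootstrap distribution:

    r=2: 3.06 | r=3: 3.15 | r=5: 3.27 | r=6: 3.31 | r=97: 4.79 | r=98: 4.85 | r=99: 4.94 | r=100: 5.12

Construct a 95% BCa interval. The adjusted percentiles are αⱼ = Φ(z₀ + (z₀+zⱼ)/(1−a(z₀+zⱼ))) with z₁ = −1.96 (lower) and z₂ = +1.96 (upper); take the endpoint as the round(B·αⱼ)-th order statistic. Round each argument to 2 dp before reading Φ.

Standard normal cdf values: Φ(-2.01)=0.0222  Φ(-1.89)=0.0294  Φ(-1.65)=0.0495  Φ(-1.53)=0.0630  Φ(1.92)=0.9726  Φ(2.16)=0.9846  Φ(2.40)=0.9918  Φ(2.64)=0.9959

(3.31, 4.94)

Lower: z₀ + z₁ = 0.202 + (-1.960) = -1.758; 1 − a(z₀+z₁) = 1 − (0.007)(-1.758) = 1.0123; argument = 0.202 + (-1.758)/1.0123 = -1.5346 → -1.53.
α₁ = Φ(-1.53) = 0.0630; rank = round(100 × 0.0630) = 6; θ*₍6₎ = 3.31.
Upper: z₀ + z₂ = 2.162; 1 − a(z₀+z₂) = 0.9849; argument = 2.3972 → 2.40; α₂ = 0.9918; rank = 99; θ*₍99₎ = 4.94.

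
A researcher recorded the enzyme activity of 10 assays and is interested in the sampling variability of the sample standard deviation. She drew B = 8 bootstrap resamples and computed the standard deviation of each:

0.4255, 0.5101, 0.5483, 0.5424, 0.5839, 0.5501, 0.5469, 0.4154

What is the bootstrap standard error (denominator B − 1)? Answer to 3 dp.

SE* = 0.062

Bootstrap SE is the standard deviation of the 8 replicate standard deviations.
Mean of replicates: (0.4255 + 0.5101 + 0.5483 + 0.5424 + 0.5839 + 0.5501 + 0.5469 + 0.4154) / 8 = 4.12260 / 8 = 0.51533
Sum of squared deviations: (−0.08983)² + (−0.00523)² + (+0.03297)² + (+0.02707)² + (+0.06857)² + (+0.03478)² + (+0.03158)² + (−0.09993)² = 0.02681
Variance = 0.02681 / 7 = 0.00383
SE* = √0.00383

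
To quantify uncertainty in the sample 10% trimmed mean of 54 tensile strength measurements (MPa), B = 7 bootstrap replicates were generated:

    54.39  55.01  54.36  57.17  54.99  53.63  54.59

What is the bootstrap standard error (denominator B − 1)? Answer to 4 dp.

SE* = 1.1128

Bootstrap SE is the standard deviation of the 7 replicate 10% trimmed means.
Mean of replicates: (54.39 + 55.01 + 54.36 + 57.17 + 54.99 + 53.63 + 54.59) / 7 = 384.14000 / 7 = 54.87714
Sum of squared deviations: (−0.48714)² + (+0.13286)² + (−0.51714)² + (+2.29286)² + (+0.11286)² + (−1.24714)² + (−0.28714)² = 7.43014
Variance = 7.43014 / 6 = 1.23836
SE* = √1.23836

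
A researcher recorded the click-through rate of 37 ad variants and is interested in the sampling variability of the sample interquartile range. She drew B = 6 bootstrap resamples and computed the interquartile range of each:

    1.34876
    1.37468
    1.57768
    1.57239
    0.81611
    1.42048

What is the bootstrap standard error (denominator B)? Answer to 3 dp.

SE* = 0.256

Bootstrap SE is the standard deviation of the 6 replicate interquartile ranges.
Mean of replicates: (1.34876 + 1.37468 + 1.57768 + 1.57239 + 0.81611 + 1.42048) / 6 = 8.110100 / 6 = 1.351683
Sum of squared deviations: (−0.002923)² + (+0.022997)² + (+0.225997)² + (+0.220707)² + (−0.535573)² + (+0.068797)² = 0.391895
Variance = 0.391895 / 6 = 0.065316
SE* = √0.065316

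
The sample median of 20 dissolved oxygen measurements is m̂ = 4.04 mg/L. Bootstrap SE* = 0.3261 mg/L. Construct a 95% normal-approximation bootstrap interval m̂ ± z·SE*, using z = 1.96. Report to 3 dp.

(3.401, 4.679)

Margin = 1.96 × 0.3261 = 0.6392
Interval: 4.04 ± 0.6392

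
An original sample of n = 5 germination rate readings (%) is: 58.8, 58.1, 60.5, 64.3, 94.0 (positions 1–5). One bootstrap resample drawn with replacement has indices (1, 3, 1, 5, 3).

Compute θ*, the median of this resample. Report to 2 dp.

θ* = 60.50

Resample values: 58.8, 60.5, 58.8, 94.0, 60.5.
Sorted: 58.8, 58.8, 60.5, 60.5, 94.0
Median = middle value = 60.50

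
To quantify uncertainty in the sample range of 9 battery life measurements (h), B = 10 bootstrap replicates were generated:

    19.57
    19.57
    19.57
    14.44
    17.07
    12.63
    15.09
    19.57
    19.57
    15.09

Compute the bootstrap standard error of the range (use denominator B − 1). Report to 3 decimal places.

Bootstrap SE is the standard deviation of the 10 replicate ranges.
Mean of replicates: (19.57 + 19.57 + 19.57 + 14.44 + 17.07 + 12.63 + 15.09 + 19.57 + 19.57 + 15.09) / 10 = 172.1700 / 10 = 17.2170
Sum of squared deviations: (+2.3530)² + (+2.3530)² + (+2.3530)² + (−2.7770)² + (−0.1470)² + (−4.5870)² + (−2.1270)² + (+2.3530)² + (+2.3530)² + (−2.1270)² = 65.5052
Variance = 65.5052 / 9 = 7.2784
SE* = √7.2784

SE* = 2.698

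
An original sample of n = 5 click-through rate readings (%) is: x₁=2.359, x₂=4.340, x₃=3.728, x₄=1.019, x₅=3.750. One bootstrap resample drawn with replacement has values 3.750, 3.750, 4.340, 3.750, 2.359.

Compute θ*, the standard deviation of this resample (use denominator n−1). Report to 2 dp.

θ* = 0.73

Mean = 3.5898; sum of squared deviations = 2.1547
s² = 2.1547 / 4 = 0.5387
s = √0.5387 = 0.73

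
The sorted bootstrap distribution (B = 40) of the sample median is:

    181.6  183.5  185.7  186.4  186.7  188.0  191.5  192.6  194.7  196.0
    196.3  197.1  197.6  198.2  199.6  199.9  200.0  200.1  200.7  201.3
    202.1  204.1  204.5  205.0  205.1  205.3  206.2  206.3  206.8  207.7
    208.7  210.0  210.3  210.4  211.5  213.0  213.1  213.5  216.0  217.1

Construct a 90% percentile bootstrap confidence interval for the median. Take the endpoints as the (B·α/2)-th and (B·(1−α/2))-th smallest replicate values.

α = 0.10; lower rank = 40 × 0.050 = 2; upper rank = 40 × 0.950 = 38.
The 2nd smallest replicate is 183.5; the 38th is 213.5.

(183.5, 213.5)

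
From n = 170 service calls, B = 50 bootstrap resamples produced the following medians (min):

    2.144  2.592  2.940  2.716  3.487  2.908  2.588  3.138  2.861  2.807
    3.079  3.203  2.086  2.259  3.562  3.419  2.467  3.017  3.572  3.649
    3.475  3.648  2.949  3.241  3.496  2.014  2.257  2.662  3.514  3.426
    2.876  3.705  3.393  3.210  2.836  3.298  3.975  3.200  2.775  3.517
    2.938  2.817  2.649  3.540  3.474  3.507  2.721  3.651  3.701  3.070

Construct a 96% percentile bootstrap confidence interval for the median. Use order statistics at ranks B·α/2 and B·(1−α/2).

Sorted replicates: 2.014, 2.086, 2.144, 2.257, 2.259, 2.467, 2.588, 2.592, 2.649, 2.662, 2.716, 2.721, 2.775, 2.807, 2.817, 2.836, 2.861, 2.876, 2.908, 2.938, 2.940, 2.949, 3.017, 3.070, 3.079, 3.138, 3.200, 3.203, 3.210, 3.241, 3.298, 3.393, 3.419, 3.426, 3.474, 3.475, 3.487, 3.496, 3.507, 3.514, 3.517, 3.540, 3.562, 3.572, 3.648, 3.649, 3.651, 3.701, 3.705, 3.975
α = 0.04; lower rank = 50 × 0.020 = 1; upper rank = 50 × 0.980 = 49.
The 1st smallest replicate is 2.014; the 49th is 3.705.

(2.014, 3.705)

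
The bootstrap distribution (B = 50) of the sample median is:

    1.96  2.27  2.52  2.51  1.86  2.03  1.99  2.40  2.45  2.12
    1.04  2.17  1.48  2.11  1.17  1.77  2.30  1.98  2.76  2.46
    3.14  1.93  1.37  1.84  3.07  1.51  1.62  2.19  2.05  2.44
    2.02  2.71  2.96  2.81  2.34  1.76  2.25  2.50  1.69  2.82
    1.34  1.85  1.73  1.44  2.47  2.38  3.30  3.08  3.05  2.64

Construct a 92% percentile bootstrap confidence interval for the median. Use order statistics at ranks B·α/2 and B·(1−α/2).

(1.17, 3.08)

Sorted replicates: 1.04, 1.17, 1.34, 1.37, 1.44, 1.48, 1.51, 1.62, 1.69, 1.73, 1.76, 1.77, 1.84, 1.85, 1.86, 1.93, 1.96, 1.98, 1.99, 2.02, 2.03, 2.05, 2.11, 2.12, 2.17, 2.19, 2.25, 2.27, 2.30, 2.34, 2.38, 2.40, 2.44, 2.45, 2.46, 2.47, 2.50, 2.51, 2.52, 2.64, 2.71, 2.76, 2.81, 2.82, 2.96, 3.05, 3.07, 3.08, 3.14, 3.30
α = 0.08; lower rank = 50 × 0.040 = 2; upper rank = 50 × 0.960 = 48.
The 2nd smallest replicate is 1.17; the 48th is 3.08.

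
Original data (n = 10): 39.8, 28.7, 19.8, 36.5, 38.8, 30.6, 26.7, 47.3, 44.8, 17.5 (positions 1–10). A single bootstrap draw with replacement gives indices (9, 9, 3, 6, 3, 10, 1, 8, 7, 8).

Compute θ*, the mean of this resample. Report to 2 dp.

Resample values: 44.8, 44.8, 19.8, 30.6, 19.8, 17.5, 39.8, 47.3, 26.7, 47.3.
Mean = (44.8 + 44.8 + 19.8 + 30.6 + 19.8 + 17.5 + 39.8 + 47.3 + 26.7 + 47.3) / 10 = 338.40 / 10 = 33.84

θ* = 33.84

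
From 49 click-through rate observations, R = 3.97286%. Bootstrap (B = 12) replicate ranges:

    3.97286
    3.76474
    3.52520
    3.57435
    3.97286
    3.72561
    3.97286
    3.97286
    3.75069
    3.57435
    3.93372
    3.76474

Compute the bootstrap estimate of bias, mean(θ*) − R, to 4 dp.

bias = −0.1808

mean(θ*) = (3.97286 + 3.76474 + 3.52520 + 3.57435 + 3.97286 + 3.72561 + 3.97286 + 3.97286 + 3.75069 + 3.57435 + 3.93372 + 3.76474) / 12 = 3.79207
bias = 3.79207 − 3.97286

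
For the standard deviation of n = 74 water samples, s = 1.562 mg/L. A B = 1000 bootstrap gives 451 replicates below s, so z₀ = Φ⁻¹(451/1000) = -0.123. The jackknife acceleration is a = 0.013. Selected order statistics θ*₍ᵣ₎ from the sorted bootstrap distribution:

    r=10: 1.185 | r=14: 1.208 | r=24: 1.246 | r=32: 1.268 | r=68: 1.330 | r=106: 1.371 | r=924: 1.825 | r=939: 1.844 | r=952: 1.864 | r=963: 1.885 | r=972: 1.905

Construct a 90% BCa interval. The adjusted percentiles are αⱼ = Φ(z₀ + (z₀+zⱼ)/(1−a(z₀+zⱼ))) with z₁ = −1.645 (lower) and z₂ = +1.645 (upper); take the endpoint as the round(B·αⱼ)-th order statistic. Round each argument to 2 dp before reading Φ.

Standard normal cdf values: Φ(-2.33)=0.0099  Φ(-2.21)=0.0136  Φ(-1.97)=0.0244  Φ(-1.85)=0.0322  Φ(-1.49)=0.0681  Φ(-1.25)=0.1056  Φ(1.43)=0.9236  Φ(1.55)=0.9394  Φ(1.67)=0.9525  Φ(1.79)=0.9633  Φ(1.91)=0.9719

(1.268, 1.825)

Lower: z₀ + z₁ = -0.123 + (-1.645) = -1.768; 1 − a(z₀+z₁) = 1 − (0.013)(-1.768) = 1.0230; argument = -0.123 + (-1.768)/1.0230 = -1.8513 → -1.85.
α₁ = Φ(-1.85) = 0.0322; rank = round(1000 × 0.0322) = 32; θ*₍32₎ = 1.268.
Upper: z₀ + z₂ = 1.522; 1 − a(z₀+z₂) = 0.9802; argument = 1.4297 → 1.43; α₂ = 0.9236; rank = 924; θ*₍924₎ = 1.825.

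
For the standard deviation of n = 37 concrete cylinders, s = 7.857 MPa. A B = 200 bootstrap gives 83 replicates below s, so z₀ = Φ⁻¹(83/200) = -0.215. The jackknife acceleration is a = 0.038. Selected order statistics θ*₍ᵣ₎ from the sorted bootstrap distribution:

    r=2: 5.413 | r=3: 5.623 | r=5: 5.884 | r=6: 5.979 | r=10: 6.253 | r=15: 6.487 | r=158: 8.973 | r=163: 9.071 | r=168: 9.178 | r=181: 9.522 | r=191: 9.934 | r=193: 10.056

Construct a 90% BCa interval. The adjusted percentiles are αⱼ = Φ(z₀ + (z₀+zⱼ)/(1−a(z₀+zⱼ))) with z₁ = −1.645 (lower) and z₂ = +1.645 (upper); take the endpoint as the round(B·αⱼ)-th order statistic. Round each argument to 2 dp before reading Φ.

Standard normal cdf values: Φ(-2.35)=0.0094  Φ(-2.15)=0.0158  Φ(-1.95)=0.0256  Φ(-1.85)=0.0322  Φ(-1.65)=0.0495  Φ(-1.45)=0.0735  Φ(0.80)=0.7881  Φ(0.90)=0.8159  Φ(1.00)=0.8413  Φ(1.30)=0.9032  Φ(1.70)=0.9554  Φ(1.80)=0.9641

Lower: z₀ + z₁ = -0.215 + (-1.645) = -1.860; 1 − a(z₀+z₁) = 1 − (0.038)(-1.860) = 1.0707; argument = -0.215 + (-1.860)/1.0707 = -1.9522 → -1.95.
α₁ = Φ(-1.95) = 0.0256; rank = round(200 × 0.0256) = 5; θ*₍5₎ = 5.884.
Upper: z₀ + z₂ = 1.430; 1 − a(z₀+z₂) = 0.9457; argument = 1.2972 → 1.30; α₂ = 0.9032; rank = 181; θ*₍181₎ = 9.522.

(5.884, 9.522)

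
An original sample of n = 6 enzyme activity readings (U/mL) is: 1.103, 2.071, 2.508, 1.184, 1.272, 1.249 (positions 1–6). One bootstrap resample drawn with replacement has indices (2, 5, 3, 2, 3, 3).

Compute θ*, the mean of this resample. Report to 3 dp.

θ* = 2.156

Resample values: 2.071, 1.272, 2.508, 2.071, 2.508, 2.508.
Mean = (2.071 + 1.272 + 2.508 + 2.071 + 2.508 + 2.508) / 6 = 12.9380 / 6 = 2.156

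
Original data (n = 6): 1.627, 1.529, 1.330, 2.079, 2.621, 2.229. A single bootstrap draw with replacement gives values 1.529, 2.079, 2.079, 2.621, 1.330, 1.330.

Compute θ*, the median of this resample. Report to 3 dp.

Sorted: 1.330, 1.330, 1.529, 2.079, 2.079, 2.621
Median = average of the two middle values = 1.804

θ* = 1.804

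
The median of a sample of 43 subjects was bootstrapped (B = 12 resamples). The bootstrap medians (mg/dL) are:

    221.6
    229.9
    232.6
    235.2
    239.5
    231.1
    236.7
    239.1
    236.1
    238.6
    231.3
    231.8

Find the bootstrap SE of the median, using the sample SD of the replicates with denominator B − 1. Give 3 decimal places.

Bootstrap SE is the standard deviation of the 12 replicate medians.
Mean of replicates: (221.6 + 229.9 + 232.6 + 235.2 + 239.5 + 231.1 + 236.7 + 239.1 + 236.1 + 238.6 + 231.3 + 231.8) / 12 = 2803.5000 / 12 = 233.6250
Sum of squared deviations: (−12.0250)² + (−3.7250)² + (−1.0250)² + (+1.5750)² + (+5.8750)² + (−2.5250)² + (+3.0750)² + (+5.4750)² + (+2.4750)² + (+4.9750)² + (−2.3250)² + (−1.8250)² = 281.9425
Variance = 281.9425 / 11 = 25.6311
SE* = √25.6311

SE* = 5.063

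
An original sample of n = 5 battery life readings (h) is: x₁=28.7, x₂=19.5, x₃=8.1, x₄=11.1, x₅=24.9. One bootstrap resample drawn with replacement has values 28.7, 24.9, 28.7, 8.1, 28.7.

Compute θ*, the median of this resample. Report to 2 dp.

Sorted: 8.1, 24.9, 28.7, 28.7, 28.7
Median = middle value = 28.70

θ* = 28.70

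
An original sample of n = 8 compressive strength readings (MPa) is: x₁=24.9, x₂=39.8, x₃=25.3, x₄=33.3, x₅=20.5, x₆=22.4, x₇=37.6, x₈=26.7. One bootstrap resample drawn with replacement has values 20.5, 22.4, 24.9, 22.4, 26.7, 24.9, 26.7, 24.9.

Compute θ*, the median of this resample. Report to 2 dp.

θ* = 24.90

Sorted: 20.5, 22.4, 22.4, 24.9, 24.9, 24.9, 26.7, 26.7
Median = average of the two middle values = 24.90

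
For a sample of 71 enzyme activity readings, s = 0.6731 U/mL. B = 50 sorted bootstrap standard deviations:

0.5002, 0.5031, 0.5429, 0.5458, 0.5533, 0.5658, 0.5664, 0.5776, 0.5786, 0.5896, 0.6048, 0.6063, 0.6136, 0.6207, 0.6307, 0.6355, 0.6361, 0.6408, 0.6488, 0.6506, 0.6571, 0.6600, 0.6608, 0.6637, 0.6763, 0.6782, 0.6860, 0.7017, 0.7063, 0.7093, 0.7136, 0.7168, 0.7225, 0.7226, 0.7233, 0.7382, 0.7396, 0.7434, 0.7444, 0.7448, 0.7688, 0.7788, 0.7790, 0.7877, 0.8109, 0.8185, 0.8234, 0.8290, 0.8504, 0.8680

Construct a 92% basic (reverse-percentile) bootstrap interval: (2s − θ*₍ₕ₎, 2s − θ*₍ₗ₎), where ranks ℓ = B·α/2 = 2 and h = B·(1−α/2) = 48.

Percentile endpoints at ranks 2 and 48: θ*₍2₎ = 0.5031, θ*₍48₎ = 0.8290.
Basic interval reflects these around s:
  lower = 2 × 0.6731 − 0.8290 = 0.5172
  upper = 2 × 0.6731 − 0.5031 = 0.8431

(0.5172, 0.8431)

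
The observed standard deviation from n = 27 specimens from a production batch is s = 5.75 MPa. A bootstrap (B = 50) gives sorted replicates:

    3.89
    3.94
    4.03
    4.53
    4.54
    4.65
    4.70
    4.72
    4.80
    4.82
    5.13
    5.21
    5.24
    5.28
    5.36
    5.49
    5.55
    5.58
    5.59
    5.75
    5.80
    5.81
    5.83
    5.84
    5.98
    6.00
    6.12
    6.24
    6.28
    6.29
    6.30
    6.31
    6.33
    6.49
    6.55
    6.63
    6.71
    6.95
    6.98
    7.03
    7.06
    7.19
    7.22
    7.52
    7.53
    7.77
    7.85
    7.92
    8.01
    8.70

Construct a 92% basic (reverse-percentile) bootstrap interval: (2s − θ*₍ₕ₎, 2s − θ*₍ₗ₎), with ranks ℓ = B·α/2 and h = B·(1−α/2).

Percentile endpoints at ranks 2 and 48: θ*₍2₎ = 3.94, θ*₍48₎ = 7.92.
Basic interval reflects these around s:
  lower = 2 × 5.75 − 7.92 = 3.58
  upper = 2 × 5.75 − 3.94 = 7.56

(3.58, 7.56)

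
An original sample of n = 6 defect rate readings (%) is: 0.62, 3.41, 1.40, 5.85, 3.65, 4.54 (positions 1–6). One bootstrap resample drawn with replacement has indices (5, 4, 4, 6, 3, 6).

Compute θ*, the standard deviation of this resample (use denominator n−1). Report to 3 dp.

Resample values: 3.65, 5.85, 5.85, 4.54, 1.40, 4.54.
Mean = 4.3050; sum of squared deviations = 13.7525
s² = 13.7525 / 5 = 2.7505
s = √2.7505 = 1.658

θ* = 1.658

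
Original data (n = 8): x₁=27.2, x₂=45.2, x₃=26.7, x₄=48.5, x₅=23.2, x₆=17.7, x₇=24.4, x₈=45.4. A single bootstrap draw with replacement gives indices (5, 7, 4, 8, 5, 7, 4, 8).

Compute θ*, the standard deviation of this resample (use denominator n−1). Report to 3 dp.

Resample values: 23.2, 24.4, 48.5, 45.4, 23.2, 24.4, 48.5, 45.4.
Mean = 35.3750; sum of squared deviations = 1082.8950
s² = 1082.8950 / 7 = 154.6993
s = √154.6993 = 12.438

θ* = 12.438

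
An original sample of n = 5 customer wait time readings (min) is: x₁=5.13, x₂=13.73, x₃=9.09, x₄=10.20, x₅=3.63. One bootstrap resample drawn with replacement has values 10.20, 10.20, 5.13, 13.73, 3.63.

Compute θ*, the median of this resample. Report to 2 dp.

θ* = 10.20

Sorted: 3.63, 5.13, 10.20, 10.20, 13.73
Median = middle value = 10.20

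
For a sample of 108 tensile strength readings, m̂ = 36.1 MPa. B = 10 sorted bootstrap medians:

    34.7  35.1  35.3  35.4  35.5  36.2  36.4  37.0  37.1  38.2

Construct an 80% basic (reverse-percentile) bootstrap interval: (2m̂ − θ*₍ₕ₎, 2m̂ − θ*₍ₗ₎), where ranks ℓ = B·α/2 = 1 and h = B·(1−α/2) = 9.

Percentile endpoints at ranks 1 and 9: θ*₍1₎ = 34.7, θ*₍9₎ = 37.1.
Basic interval reflects these around m̂:
  lower = 2 × 36.1 − 37.1 = 35.1
  upper = 2 × 36.1 − 34.7 = 37.5

(35.1, 37.5)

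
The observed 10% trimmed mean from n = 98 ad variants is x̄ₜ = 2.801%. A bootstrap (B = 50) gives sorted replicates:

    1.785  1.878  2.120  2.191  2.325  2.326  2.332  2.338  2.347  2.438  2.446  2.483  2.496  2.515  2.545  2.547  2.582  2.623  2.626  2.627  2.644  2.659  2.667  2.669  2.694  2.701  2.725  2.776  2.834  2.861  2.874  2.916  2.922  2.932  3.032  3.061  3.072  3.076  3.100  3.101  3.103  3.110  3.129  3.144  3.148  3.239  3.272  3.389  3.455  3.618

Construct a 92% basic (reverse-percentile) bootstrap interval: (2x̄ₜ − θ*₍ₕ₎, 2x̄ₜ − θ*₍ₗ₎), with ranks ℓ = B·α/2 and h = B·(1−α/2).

(2.213, 3.724)

Percentile endpoints at ranks 2 and 48: θ*₍2₎ = 1.878, θ*₍48₎ = 3.389.
Basic interval reflects these around x̄ₜ:
  lower = 2 × 2.801 − 3.389 = 2.213
  upper = 2 × 2.801 − 1.878 = 3.724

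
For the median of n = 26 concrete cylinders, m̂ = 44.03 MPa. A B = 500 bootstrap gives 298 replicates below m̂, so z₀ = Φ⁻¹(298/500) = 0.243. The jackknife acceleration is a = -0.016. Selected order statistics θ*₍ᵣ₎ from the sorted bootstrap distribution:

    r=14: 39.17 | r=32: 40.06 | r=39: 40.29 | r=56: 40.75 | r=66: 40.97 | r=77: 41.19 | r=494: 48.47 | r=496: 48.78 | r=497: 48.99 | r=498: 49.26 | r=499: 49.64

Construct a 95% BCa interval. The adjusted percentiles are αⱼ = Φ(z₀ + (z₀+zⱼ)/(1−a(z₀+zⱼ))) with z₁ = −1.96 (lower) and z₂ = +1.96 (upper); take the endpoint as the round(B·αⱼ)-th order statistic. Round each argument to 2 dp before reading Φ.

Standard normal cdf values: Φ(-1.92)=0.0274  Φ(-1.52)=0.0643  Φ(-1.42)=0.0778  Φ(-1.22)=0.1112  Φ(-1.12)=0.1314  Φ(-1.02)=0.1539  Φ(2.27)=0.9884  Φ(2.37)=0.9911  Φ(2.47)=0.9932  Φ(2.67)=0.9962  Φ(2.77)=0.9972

Lower: z₀ + z₁ = 0.243 + (-1.960) = -1.717; 1 − a(z₀+z₁) = 1 − (-0.016)(-1.717) = 0.9725; argument = 0.243 + (-1.717)/0.9725 = -1.5225 → -1.52.
α₁ = Φ(-1.52) = 0.0643; rank = round(500 × 0.0643) = 32; θ*₍32₎ = 40.06.
Upper: z₀ + z₂ = 2.203; 1 − a(z₀+z₂) = 1.0352; argument = 2.3710 → 2.37; α₂ = 0.9911; rank = 496; θ*₍496₎ = 48.78.

(40.06, 48.78)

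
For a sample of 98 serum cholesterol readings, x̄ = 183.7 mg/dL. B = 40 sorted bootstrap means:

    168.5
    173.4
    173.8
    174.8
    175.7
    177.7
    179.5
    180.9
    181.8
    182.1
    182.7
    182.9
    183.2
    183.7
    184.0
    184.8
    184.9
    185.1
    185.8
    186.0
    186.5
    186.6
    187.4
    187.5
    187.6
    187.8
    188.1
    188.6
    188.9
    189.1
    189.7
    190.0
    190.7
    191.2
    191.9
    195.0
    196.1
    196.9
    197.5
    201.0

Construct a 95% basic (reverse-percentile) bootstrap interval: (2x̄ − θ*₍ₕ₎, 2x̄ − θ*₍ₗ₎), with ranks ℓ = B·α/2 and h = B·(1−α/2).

(169.9, 198.9)

Percentile endpoints at ranks 1 and 39: θ*₍1₎ = 168.5, θ*₍39₎ = 197.5.
Basic interval reflects these around x̄:
  lower = 2 × 183.7 − 197.5 = 169.9
  upper = 2 × 183.7 − 168.5 = 198.9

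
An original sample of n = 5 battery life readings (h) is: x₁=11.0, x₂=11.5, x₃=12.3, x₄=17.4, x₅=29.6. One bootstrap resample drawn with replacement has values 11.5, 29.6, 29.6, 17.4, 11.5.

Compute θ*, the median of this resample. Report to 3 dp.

θ* = 17.400

Sorted: 11.5, 11.5, 17.4, 29.6, 29.6
Median = middle value = 17.400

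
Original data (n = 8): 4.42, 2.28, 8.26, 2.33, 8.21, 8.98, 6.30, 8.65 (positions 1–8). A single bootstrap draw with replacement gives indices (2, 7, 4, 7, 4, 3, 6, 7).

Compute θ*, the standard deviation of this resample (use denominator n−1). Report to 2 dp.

θ* = 2.73

Resample values: 2.28, 6.30, 2.33, 6.30, 2.33, 8.26, 8.98, 6.30.
Mean = 5.3850; sum of squared deviations = 52.0084
s² = 52.0084 / 7 = 7.4298
s = √7.4298 = 2.73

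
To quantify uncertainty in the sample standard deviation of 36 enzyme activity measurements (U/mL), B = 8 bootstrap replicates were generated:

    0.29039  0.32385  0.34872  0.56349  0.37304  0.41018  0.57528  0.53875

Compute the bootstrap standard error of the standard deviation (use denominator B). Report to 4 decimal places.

SE* = 0.1071

Bootstrap SE is the standard deviation of the 8 replicate standard deviations.
Mean of replicates: (0.29039 + 0.32385 + 0.34872 + 0.56349 + 0.37304 + 0.41018 + 0.57528 + 0.53875) / 8 = 3.423700 / 8 = 0.427963
Sum of squared deviations: (−0.137573)² + (−0.104112)² + (−0.079243)² + (+0.135528)² + (−0.054923)² + (−0.017783)² + (+0.147317)² + (+0.110787)² = 0.091722
Variance = 0.091722 / 8 = 0.011465
SE* = √0.011465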